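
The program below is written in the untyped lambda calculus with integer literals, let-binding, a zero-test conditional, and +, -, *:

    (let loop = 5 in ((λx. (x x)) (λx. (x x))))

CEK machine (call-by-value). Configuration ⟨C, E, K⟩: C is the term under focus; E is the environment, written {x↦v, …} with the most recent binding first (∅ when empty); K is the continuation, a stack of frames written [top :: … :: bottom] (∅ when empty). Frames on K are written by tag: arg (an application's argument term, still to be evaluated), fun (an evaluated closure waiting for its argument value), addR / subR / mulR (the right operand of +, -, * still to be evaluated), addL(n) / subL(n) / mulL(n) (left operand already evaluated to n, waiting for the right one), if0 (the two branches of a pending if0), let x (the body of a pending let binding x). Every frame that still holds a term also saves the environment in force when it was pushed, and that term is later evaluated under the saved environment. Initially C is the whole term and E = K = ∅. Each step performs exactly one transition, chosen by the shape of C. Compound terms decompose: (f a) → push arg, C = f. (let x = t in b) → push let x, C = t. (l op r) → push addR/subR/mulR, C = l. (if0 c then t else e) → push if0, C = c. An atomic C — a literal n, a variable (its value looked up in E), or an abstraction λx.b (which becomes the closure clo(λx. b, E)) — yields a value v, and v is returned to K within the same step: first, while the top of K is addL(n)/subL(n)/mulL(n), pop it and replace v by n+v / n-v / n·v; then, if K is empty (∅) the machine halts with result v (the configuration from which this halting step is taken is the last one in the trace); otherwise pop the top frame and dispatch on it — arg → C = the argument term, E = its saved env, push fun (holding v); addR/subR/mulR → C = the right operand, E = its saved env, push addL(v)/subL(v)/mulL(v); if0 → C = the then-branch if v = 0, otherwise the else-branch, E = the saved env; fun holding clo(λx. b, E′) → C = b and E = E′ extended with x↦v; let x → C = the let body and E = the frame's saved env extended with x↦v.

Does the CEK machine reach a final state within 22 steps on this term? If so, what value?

Answer: DIVERGES (no final state within 22 steps)

Derivation:
t=0: ⟨C=(let loop = 5 in ((λx. (x x)) (λx. (x x)))); E=∅; K=∅⟩
t=1: ⟨C=5; E=∅; K=[let loop]⟩
t=2: ⟨C=((λx. (x x)) (λx. (x x))); E={loop↦5}; K=∅⟩
t=3: ⟨C=(λx. (x x)); E={loop↦5}; K=[arg]⟩
t=4: ⟨C=(λx. (x x)); E={loop↦5}; K=[fun]⟩
t=5: ⟨C=(x x); E={x↦clo(λx. (x x), {loop↦5}), loop↦5}; K=∅⟩
t=6: ⟨C=x; E={x↦clo(λx. (x x), {loop↦5}), loop↦5}; K=[arg]⟩
t=7: ⟨C=x; E={x↦clo(λx. (x x), {loop↦5}), loop↦5}; K=[fun]⟩
… configuration repeats with period 3 (steps 5–7 recur indefinitely) …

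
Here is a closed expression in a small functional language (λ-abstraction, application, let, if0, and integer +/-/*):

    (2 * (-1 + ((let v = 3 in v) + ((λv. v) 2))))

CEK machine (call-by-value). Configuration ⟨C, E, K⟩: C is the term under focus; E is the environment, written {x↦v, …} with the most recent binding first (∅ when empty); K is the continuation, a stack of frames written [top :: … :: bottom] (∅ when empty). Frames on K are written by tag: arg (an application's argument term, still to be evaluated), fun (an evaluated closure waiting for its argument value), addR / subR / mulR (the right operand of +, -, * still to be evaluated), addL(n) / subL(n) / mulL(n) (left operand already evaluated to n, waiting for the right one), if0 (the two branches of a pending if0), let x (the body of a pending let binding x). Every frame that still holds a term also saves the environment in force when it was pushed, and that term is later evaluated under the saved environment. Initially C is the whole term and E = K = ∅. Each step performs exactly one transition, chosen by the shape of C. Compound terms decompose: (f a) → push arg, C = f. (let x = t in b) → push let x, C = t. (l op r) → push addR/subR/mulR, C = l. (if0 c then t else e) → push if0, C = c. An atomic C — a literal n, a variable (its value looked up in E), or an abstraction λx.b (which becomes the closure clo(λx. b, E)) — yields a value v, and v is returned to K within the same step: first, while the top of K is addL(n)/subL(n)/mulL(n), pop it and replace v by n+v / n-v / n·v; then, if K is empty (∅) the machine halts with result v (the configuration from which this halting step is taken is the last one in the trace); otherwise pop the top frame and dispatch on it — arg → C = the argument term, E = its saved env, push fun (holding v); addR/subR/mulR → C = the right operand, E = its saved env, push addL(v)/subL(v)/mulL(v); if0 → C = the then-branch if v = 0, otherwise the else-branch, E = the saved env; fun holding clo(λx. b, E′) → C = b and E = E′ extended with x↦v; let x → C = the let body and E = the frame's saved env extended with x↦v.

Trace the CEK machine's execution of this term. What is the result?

Answer: 8

Derivation:
[0] ⟨C=(2 * (-1 + ((let v = 3 in v) + ((λv. v) 2)))); E=∅; K=∅⟩
[1] ⟨C=2; E=∅; K=[mulR]⟩
[2] ⟨C=(-1 + ((let v = 3 in v) + ((λv. v) 2))); E=∅; K=[mulL(2)]⟩
[3] ⟨C=-1; E=∅; K=[addR :: mulL(2)]⟩
[4] ⟨C=((let v = 3 in v) + ((λv. v) 2)); E=∅; K=[addL(-1) :: mulL(2)]⟩
[5] ⟨C=(let v = 3 in v); E=∅; K=[addR :: addL(-1) :: mulL(2)]⟩
[6] ⟨C=3; E=∅; K=[let v :: addR :: addL(-1) :: mulL(2)]⟩
[7] ⟨C=v; E={v↦3}; K=[addR :: addL(-1) :: mulL(2)]⟩
[8] ⟨C=((λv. v) 2); E=∅; K=[addL(3) :: addL(-1) :: mulL(2)]⟩
[9] ⟨C=(λv. v); E=∅; K=[arg :: addL(3) :: addL(-1) :: mulL(2)]⟩
[10] ⟨C=2; E=∅; K=[fun :: addL(3) :: addL(-1) :: mulL(2)]⟩
[11] ⟨C=v; E={v↦2}; K=[addL(3) :: addL(-1) :: mulL(2)]⟩
→ final value 8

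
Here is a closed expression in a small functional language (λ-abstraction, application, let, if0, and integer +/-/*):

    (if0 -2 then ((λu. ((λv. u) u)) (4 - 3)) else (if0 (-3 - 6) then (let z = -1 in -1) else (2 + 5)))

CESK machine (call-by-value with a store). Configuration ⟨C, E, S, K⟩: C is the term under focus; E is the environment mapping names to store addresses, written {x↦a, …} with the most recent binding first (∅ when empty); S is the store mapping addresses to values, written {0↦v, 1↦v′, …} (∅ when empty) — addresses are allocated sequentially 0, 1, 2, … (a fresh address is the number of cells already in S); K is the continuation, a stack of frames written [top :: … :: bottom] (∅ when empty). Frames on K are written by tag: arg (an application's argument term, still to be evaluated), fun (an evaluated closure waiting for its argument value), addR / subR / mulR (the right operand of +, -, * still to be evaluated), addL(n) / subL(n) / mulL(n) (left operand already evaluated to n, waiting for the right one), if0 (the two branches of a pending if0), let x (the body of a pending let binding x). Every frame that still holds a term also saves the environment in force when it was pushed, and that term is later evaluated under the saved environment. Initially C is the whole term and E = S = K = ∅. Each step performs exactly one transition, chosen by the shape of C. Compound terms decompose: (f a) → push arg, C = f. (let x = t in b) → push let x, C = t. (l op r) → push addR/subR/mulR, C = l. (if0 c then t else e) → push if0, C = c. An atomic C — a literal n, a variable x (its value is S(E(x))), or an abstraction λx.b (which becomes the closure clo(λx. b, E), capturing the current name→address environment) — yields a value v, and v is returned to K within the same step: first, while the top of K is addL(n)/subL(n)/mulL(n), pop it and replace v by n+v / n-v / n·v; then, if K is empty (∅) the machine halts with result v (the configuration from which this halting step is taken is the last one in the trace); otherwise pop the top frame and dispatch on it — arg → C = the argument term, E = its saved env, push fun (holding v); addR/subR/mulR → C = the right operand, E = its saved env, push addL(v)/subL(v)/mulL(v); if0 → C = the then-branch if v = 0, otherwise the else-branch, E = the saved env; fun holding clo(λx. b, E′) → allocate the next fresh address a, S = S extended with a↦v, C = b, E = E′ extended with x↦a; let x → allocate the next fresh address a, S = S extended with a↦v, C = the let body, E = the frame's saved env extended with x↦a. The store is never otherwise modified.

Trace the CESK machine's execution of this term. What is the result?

Answer: 7

Derivation:
0. ⟨C=(if0 -2 then ((λu. ((λv. u) u)) (4 - 3)) else (if0 (-3 - 6) then (let z = -1 in -1) else (2 + 5))); E=∅; S=∅; K=∅⟩
1. ⟨C=-2; E=∅; S=∅; K=[if0]⟩
2. ⟨C=(if0 (-3 - 6) then (let z = -1 in -1) else (2 + 5)); E=∅; S=∅; K=∅⟩
3. ⟨C=(-3 - 6); E=∅; S=∅; K=[if0]⟩
4. ⟨C=-3; E=∅; S=∅; K=[subR :: if0]⟩
5. ⟨C=6; E=∅; S=∅; K=[subL(-3) :: if0]⟩
6. ⟨C=(2 + 5); E=∅; S=∅; K=∅⟩
7. ⟨C=2; E=∅; S=∅; K=[addR]⟩
8. ⟨C=5; E=∅; S=∅; K=[addL(2)]⟩
→ final value 7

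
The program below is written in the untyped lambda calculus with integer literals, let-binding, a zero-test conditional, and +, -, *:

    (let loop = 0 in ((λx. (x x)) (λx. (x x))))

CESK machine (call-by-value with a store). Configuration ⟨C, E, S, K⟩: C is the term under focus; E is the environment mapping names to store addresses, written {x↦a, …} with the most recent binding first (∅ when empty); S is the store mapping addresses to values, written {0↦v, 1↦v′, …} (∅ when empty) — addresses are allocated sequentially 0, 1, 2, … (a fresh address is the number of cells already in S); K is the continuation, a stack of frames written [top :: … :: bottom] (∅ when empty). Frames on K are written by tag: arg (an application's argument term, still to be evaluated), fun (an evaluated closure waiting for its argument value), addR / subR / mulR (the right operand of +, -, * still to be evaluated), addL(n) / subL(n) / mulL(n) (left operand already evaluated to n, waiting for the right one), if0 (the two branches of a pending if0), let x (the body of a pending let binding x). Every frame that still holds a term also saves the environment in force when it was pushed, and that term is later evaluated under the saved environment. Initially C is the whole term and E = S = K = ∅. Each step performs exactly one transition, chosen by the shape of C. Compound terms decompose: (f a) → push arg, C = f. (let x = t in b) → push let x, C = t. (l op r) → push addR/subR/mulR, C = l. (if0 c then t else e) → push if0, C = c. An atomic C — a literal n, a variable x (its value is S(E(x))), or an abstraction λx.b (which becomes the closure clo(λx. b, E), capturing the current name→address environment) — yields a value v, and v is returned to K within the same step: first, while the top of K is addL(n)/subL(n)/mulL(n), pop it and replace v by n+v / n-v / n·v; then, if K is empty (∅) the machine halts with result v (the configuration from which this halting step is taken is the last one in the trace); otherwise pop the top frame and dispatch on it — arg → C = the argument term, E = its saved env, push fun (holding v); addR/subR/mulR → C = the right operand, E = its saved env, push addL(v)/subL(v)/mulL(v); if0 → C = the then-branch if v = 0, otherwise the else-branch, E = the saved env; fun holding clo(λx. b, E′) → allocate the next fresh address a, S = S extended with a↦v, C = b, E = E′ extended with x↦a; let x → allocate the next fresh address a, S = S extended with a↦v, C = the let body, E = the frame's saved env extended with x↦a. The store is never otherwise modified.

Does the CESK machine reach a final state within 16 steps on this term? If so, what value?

Answer: DIVERGES (no final state within 16 steps)

Execution trace:
step 0: <C=(let loop = 0 in ((λx. (x x)) (λx. (x x)))), E=∅, S=∅, K=∅>
step 1: <C=0, E=∅, S=∅, K=[let loop]>
step 2: <C=((λx. (x x)) (λx. (x x))), E={loop↦0}, S={0↦0}, K=∅>
step 3: <C=(λx. (x x)), E={loop↦0}, S={0↦0}, K=[arg]>
step 4: <C=(λx. (x x)), E={loop↦0}, S={0↦0}, K=[fun]>
step 5: <C=(x x), E={x↦1, loop↦0}, S={0↦0, 1↦clo(λx. (x x), {loop↦0})}, K=∅>
step 6: <C=x, E={x↦1, loop↦0}, S={0↦0, 1↦clo(λx. (x x), {loop↦0})}, K=[arg]>
step 7: <C=x, E={x↦1, loop↦0}, S={0↦0, 1↦clo(λx. (x x), {loop↦0})}, K=[fun]>
step 8: <C=(x x), E={x↦2, loop↦0}, S={0↦0, 1↦clo(λx. (x x), {loop↦0}), 2↦clo(λx. (x x), {loop↦0})}, K=∅>
step 9: <C=x, E={x↦2, loop↦0}, S={0↦0, 1↦clo(λx. (x x), {loop↦0}), 2↦clo(λx. (x x), {loop↦0})}, K=[arg]>
step 10: <C=x, E={x↦2, loop↦0}, S={0↦0, 1↦clo(λx. (x x), {loop↦0}), 2↦clo(λx. (x x), {loop↦0})}, K=[fun]>
step 11: <C=(x x), E={x↦3, loop↦0}, S={0↦0, 1↦clo(λx. (x x), {loop↦0}), 2↦clo(λx. (x x), {loop↦0}), 3↦clo(λx. (x x), {loop↦0})}, K=∅>
step 12: <C=x, E={x↦3, loop↦0}, S={0↦0, 1↦clo(λx. (x x), {loop↦0}), 2↦clo(λx. (x x), {loop↦0}), 3↦clo(λx. (x x), {loop↦0})}, K=[arg]>
step 13: <C=x, E={x↦3, loop↦0}, S={0↦0, 1↦clo(λx. (x x), {loop↦0}), 2↦clo(λx. (x x), {loop↦0}), 3↦clo(λx. (x x), {loop↦0})}, K=[fun]>
step 14: <C=(x x), E={x↦4, loop↦0}, S={0↦0, 1↦clo(λx. (x x), {loop↦0}), 2↦clo(λx. (x x), {loop↦0}), 3↦clo(λx. (x x), {loop↦0}), 4↦clo(λx. (x x), {loop↦0})}, K=∅>
step 15: <C=x, E={x↦4, loop↦0}, S={0↦0, 1↦clo(λx. (x x), {loop↦0}), 2↦clo(λx. (x x), {loop↦0}), 3↦clo(λx. (x x), {loop↦0}), 4↦clo(λx. (x x), {loop↦0})}, K=[arg]>
step 16: <C=x, E={x↦4, loop↦0}, S={0↦0, 1↦clo(λx. (x x), {loop↦0}), 2↦clo(λx. (x x), {loop↦0}), 3↦clo(λx. (x x), {loop↦0}), 4↦clo(λx. (x x), {loop↦0})}, K=[fun]>
→ 16 transitions taken and the configuration is still not final: no result within 16 steps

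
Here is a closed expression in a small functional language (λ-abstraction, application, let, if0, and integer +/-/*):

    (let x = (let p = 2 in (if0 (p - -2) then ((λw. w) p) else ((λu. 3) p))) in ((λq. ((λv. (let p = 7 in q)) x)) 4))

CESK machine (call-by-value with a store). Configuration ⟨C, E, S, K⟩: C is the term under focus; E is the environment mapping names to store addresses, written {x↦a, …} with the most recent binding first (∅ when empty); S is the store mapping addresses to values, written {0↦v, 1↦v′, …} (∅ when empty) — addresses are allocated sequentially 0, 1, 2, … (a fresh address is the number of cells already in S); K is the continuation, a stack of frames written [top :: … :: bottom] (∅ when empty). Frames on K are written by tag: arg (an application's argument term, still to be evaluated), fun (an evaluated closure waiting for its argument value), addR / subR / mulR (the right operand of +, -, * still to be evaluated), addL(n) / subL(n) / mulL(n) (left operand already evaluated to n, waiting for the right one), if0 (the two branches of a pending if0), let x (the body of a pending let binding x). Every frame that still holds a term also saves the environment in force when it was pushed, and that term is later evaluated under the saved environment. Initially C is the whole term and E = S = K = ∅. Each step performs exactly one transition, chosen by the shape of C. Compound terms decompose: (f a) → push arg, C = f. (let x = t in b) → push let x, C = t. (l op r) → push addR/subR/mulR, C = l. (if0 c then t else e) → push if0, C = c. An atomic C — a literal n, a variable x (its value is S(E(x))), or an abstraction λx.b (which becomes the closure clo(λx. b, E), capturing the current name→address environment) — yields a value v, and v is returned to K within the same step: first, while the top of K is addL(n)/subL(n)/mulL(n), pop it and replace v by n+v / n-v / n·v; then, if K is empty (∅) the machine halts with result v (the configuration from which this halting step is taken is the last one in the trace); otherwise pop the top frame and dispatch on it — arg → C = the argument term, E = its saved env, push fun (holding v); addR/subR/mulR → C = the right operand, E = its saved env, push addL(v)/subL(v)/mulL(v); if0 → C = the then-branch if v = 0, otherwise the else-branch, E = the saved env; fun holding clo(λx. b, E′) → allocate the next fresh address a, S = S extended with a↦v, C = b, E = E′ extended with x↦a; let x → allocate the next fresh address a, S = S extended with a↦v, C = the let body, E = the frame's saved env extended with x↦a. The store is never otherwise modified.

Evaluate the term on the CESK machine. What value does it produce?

Answer: 4

Derivation:
step 0: <C=(let x = (let p = 2 in (if0 (p - -2) then ((λw. w) p) else ((λu. 3) p))) in ((λq. ((λv. (let p = 7 in q)) x)) 4)), E=∅, S=∅, K=∅>
step 1: <C=(let p = 2 in (if0 (p - -2) then ((λw. w) p) else ((λu. 3) p))), E=∅, S=∅, K=[let x]>
step 2: <C=2, E=∅, S=∅, K=[let p :: let x]>
step 3: <C=(if0 (p - -2) then ((λw. w) p) else ((λu. 3) p)), E={p↦0}, S={0↦2}, K=[let x]>
step 4: <C=(p - -2), E={p↦0}, S={0↦2}, K=[if0 :: let x]>
step 5: <C=p, E={p↦0}, S={0↦2}, K=[subR :: if0 :: let x]>
step 6: <C=-2, E={p↦0}, S={0↦2}, K=[subL(2) :: if0 :: let x]>
step 7: <C=((λu. 3) p), E={p↦0}, S={0↦2}, K=[let x]>
step 8: <C=(λu. 3), E={p↦0}, S={0↦2}, K=[arg :: let x]>
step 9: <C=p, E={p↦0}, S={0↦2}, K=[fun :: let x]>
step 10: <C=3, E={u↦1, p↦0}, S={0↦2, 1↦2}, K=[let x]>
step 11: <C=((λq. ((λv. (let p = 7 in q)) x)) 4), E={x↦2}, S={0↦2, 1↦2, 2↦3}, K=∅>
step 12: <C=(λq. ((λv. (let p = 7 in q)) x)), E={x↦2}, S={0↦2, 1↦2, 2↦3}, K=[arg]>
step 13: <C=4, E={x↦2}, S={0↦2, 1↦2, 2↦3}, K=[fun]>
step 14: <C=((λv. (let p = 7 in q)) x), E={q↦3, x↦2}, S={0↦2, 1↦2, 2↦3, 3↦4}, K=∅>
step 15: <C=(λv. (let p = 7 in q)), E={q↦3, x↦2}, S={0↦2, 1↦2, 2↦3, 3↦4}, K=[arg]>
step 16: <C=x, E={q↦3, x↦2}, S={0↦2, 1↦2, 2↦3, 3↦4}, K=[fun]>
step 17: <C=(let p = 7 in q), E={v↦4, q↦3, x↦2}, S={0↦2, 1↦2, 2↦3, 3↦4, 4↦3}, K=∅>
step 18: <C=7, E={v↦4, q↦3, x↦2}, S={0↦2, 1↦2, 2↦3, 3↦4, 4↦3}, K=[let p]>
step 19: <C=q, E={p↦5, v↦4, q↦3, x↦2}, S={0↦2, 1↦2, 2↦3, 3↦4, 4↦3, 5↦7}, K=∅>
→ final value 4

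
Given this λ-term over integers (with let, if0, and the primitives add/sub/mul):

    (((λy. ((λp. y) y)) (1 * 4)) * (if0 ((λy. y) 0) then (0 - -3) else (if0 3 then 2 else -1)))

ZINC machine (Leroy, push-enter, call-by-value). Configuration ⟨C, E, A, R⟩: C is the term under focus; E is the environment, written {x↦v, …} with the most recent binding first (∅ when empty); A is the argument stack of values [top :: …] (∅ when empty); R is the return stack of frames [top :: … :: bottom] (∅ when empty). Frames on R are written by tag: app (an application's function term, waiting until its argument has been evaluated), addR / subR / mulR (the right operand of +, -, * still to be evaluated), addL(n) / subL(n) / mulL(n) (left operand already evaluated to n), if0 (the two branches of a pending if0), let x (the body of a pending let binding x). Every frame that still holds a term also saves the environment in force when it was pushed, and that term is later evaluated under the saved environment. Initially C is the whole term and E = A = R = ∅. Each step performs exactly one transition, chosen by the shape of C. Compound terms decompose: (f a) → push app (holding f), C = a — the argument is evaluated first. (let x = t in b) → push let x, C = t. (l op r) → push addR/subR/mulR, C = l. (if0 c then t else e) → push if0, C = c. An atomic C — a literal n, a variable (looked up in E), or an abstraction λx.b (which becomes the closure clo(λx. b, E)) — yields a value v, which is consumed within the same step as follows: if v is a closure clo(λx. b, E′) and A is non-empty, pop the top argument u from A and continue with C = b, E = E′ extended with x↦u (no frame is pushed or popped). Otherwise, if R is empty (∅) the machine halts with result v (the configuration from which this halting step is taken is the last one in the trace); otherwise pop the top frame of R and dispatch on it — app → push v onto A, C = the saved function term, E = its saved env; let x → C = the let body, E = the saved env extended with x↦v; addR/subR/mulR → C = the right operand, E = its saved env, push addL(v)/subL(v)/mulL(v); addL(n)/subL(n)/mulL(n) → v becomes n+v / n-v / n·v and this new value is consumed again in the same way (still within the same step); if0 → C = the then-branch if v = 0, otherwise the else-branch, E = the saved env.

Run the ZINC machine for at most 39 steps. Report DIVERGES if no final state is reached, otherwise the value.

Answer: 12

Execution trace:
[0] [C=(((λy. ((λp. y) y)) (1 * 4)) * (if0 ((λy. y) 0) then (0 - -3) else (if0 3 then 2 else -1))) | E=∅ | A=∅ | R=∅]
[1] [C=((λy. ((λp. y) y)) (1 * 4)) | E=∅ | A=∅ | R=[mulR]]
[2] [C=(1 * 4) | E=∅ | A=∅ | R=[app :: mulR]]
[3] [C=1 | E=∅ | A=∅ | R=[mulR :: app :: mulR]]
[4] [C=4 | E=∅ | A=∅ | R=[mulL(1) :: app :: mulR]]
[5] [C=(λy. ((λp. y) y)) | E=∅ | A=[4] | R=[mulR]]
[6] [C=((λp. y) y) | E={y↦4} | A=∅ | R=[mulR]]
[7] [C=y | E={y↦4} | A=∅ | R=[app :: mulR]]
[8] [C=(λp. y) | E={y↦4} | A=[4] | R=[mulR]]
[9] [C=y | E={p↦4, y↦4} | A=∅ | R=[mulR]]
[10] [C=(if0 ((λy. y) 0) then (0 - -3) else (if0 3 then 2 else -1)) | E=∅ | A=∅ | R=[mulL(4)]]
[11] [C=((λy. y) 0) | E=∅ | A=∅ | R=[if0 :: mulL(4)]]
[12] [C=0 | E=∅ | A=∅ | R=[app :: if0 :: mulL(4)]]
[13] [C=(λy. y) | E=∅ | A=[0] | R=[if0 :: mulL(4)]]
[14] [C=y | E={y↦0} | A=∅ | R=[if0 :: mulL(4)]]
[15] [C=(0 - -3) | E=∅ | A=∅ | R=[mulL(4)]]
[16] [C=0 | E=∅ | A=∅ | R=[subR :: mulL(4)]]
[17] [C=-3 | E=∅ | A=∅ | R=[subL(0) :: mulL(4)]]
→ final value 12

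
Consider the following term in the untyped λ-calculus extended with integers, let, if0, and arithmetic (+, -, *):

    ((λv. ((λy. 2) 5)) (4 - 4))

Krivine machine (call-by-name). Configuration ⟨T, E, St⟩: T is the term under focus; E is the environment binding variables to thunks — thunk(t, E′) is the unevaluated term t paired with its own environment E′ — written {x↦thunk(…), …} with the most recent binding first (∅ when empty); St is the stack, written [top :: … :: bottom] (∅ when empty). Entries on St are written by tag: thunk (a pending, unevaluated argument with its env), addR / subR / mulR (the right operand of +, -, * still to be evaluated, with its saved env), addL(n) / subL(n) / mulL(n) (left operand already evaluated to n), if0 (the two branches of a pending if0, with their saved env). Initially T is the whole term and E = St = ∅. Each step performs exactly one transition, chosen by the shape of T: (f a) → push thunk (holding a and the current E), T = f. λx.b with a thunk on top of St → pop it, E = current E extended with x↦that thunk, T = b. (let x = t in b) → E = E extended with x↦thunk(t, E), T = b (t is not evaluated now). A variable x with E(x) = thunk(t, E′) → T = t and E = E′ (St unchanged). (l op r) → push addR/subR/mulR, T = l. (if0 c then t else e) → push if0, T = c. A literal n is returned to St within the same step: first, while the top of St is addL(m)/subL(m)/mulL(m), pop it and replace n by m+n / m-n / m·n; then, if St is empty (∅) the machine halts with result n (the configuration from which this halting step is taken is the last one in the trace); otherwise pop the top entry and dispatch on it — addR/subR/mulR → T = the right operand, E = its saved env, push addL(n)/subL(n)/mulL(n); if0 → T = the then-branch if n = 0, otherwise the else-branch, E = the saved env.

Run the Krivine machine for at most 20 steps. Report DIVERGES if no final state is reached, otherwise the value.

Answer: 2

Execution trace:
0. [T=((λv. ((λy. 2) 5)) (4 - 4)) | E=∅ | St=∅]
1. [T=(λv. ((λy. 2) 5)) | E=∅ | St=[thunk]]
2. [T=((λy. 2) 5) | E={v↦thunk((4 - 4), ∅)} | St=∅]
3. [T=(λy. 2) | E={v↦thunk((4 - 4), ∅)} | St=[thunk]]
4. [T=2 | E={y↦thunk(5, {v↦thunk((4 - 4), ∅)}), v↦thunk((4 - 4), ∅)} | St=∅]
→ final value 2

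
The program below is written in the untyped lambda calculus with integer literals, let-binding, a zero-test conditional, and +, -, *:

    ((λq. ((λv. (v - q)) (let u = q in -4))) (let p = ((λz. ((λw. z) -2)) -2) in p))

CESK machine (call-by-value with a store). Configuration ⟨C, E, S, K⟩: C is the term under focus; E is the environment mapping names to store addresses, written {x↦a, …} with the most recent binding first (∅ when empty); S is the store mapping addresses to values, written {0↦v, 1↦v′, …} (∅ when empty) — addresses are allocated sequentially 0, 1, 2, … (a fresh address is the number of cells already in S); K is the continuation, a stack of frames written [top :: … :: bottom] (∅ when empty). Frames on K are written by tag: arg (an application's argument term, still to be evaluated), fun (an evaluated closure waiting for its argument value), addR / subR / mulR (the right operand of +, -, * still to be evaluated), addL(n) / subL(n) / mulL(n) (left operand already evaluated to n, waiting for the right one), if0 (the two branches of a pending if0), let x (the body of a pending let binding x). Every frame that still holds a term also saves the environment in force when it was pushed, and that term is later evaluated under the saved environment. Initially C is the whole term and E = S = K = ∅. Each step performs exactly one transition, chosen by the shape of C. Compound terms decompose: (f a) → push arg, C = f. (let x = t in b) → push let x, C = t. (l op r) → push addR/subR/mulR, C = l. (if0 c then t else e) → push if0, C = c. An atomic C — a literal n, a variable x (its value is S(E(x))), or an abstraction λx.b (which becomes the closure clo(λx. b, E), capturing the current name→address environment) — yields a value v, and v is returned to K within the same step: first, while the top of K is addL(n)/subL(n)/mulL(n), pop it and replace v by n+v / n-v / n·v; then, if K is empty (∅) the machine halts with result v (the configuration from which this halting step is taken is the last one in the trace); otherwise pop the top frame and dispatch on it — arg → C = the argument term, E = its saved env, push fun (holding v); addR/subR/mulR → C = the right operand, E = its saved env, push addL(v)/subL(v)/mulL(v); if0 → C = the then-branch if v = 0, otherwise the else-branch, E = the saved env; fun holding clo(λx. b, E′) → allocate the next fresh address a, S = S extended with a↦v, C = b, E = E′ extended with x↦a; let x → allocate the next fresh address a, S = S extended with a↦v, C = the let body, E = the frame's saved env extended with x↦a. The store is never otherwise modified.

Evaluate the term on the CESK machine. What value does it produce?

Answer: -2

Derivation:
step 0: [C=((λq. ((λv. (v - q)) (let u = q in -4))) (let p = ((λz. ((λw. z) -2)) -2) in p)) | E=∅ | S=∅ | K=∅]
step 1: [C=(λq. ((λv. (v - q)) (let u = q in -4))) | E=∅ | S=∅ | K=[arg]]
step 2: [C=(let p = ((λz. ((λw. z) -2)) -2) in p) | E=∅ | S=∅ | K=[fun]]
step 3: [C=((λz. ((λw. z) -2)) -2) | E=∅ | S=∅ | K=[let p :: fun]]
step 4: [C=(λz. ((λw. z) -2)) | E=∅ | S=∅ | K=[arg :: let p :: fun]]
step 5: [C=-2 | E=∅ | S=∅ | K=[fun :: let p :: fun]]
step 6: [C=((λw. z) -2) | E={z↦0} | S={0↦-2} | K=[let p :: fun]]
step 7: [C=(λw. z) | E={z↦0} | S={0↦-2} | K=[arg :: let p :: fun]]
step 8: [C=-2 | E={z↦0} | S={0↦-2} | K=[fun :: let p :: fun]]
step 9: [C=z | E={w↦1, z↦0} | S={0↦-2, 1↦-2} | K=[let p :: fun]]
step 10: [C=p | E={p↦2} | S={0↦-2, 1↦-2, 2↦-2} | K=[fun]]
step 11: [C=((λv. (v - q)) (let u = q in -4)) | E={q↦3} | S={0↦-2, 1↦-2, 2↦-2, 3↦-2} | K=∅]
step 12: [C=(λv. (v - q)) | E={q↦3} | S={0↦-2, 1↦-2, 2↦-2, 3↦-2} | K=[arg]]
step 13: [C=(let u = q in -4) | E={q↦3} | S={0↦-2, 1↦-2, 2↦-2, 3↦-2} | K=[fun]]
step 14: [C=q | E={q↦3} | S={0↦-2, 1↦-2, 2↦-2, 3↦-2} | K=[let u :: fun]]
step 15: [C=-4 | E={u↦4, q↦3} | S={0↦-2, 1↦-2, 2↦-2, 3↦-2, 4↦-2} | K=[fun]]
step 16: [C=(v - q) | E={v↦5, q↦3} | S={0↦-2, 1↦-2, 2↦-2, 3↦-2, 4↦-2, 5↦-4} | K=∅]
step 17: [C=v | E={v↦5, q↦3} | S={0↦-2, 1↦-2, 2↦-2, 3↦-2, 4↦-2, 5↦-4} | K=[subR]]
step 18: [C=q | E={v↦5, q↦3} | S={0↦-2, 1↦-2, 2↦-2, 3↦-2, 4↦-2, 5↦-4} | K=[subL(-4)]]
→ final value -2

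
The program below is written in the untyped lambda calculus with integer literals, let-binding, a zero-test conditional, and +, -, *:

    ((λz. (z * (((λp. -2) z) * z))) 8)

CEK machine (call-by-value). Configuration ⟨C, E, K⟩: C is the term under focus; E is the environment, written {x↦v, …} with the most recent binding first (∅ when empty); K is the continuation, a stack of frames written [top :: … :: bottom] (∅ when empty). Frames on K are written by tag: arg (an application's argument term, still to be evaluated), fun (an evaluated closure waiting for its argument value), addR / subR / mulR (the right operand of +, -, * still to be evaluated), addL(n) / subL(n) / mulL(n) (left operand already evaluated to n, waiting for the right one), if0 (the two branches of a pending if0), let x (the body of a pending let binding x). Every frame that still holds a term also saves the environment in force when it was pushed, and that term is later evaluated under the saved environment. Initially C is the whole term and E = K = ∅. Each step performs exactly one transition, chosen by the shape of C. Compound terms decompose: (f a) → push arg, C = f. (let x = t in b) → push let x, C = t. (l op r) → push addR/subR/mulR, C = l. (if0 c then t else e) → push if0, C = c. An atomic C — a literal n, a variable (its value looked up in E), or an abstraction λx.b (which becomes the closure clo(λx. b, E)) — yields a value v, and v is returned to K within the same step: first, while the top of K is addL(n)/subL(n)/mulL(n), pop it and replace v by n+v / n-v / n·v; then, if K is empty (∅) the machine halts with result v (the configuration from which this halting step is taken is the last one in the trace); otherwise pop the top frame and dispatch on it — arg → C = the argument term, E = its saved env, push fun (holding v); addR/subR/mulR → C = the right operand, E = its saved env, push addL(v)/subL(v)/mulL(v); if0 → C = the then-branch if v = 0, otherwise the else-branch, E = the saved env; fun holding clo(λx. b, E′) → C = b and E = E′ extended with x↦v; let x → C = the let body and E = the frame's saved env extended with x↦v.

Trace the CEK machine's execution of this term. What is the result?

[0] ⟨C=((λz. (z * (((λp. -2) z) * z))) 8); E=∅; K=∅⟩
[1] ⟨C=(λz. (z * (((λp. -2) z) * z))); E=∅; K=[arg]⟩
[2] ⟨C=8; E=∅; K=[fun]⟩
[3] ⟨C=(z * (((λp. -2) z) * z)); E={z↦8}; K=∅⟩
[4] ⟨C=z; E={z↦8}; K=[mulR]⟩
[5] ⟨C=(((λp. -2) z) * z); E={z↦8}; K=[mulL(8)]⟩
[6] ⟨C=((λp. -2) z); E={z↦8}; K=[mulR :: mulL(8)]⟩
[7] ⟨C=(λp. -2); E={z↦8}; K=[arg :: mulR :: mulL(8)]⟩
[8] ⟨C=z; E={z↦8}; K=[fun :: mulR :: mulL(8)]⟩
[9] ⟨C=-2; E={p↦8, z↦8}; K=[mulR :: mulL(8)]⟩
[10] ⟨C=z; E={z↦8}; K=[mulL(-2) :: mulL(8)]⟩
→ final value -128

Answer: -128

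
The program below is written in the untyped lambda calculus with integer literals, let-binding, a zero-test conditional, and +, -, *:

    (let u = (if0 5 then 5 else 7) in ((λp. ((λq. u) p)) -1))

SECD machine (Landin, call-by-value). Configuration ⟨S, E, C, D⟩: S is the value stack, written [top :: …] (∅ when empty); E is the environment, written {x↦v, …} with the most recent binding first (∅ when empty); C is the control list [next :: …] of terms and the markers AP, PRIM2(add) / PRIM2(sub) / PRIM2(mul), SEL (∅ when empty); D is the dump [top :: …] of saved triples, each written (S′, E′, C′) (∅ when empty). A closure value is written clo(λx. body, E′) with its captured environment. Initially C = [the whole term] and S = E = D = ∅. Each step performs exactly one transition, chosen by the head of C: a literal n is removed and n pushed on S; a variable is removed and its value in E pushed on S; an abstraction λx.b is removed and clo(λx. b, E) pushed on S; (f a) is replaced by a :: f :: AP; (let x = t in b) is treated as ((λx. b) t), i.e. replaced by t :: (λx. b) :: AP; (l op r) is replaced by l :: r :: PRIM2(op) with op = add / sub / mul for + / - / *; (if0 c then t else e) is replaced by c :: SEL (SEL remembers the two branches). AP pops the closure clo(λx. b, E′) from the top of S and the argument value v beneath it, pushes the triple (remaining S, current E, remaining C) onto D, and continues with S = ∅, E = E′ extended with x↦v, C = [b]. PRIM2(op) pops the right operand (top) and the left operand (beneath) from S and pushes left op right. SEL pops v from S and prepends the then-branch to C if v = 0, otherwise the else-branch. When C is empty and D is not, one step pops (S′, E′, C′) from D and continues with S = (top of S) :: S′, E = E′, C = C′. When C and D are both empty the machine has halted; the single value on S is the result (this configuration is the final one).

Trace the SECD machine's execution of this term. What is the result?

Answer: 7

Execution trace:
t=0: [S=∅ | E=∅ | C=[(let u = (if0 5 then 5 else 7) in ((λp. ((λq. u) p)) -1))] | D=∅]
t=1: [S=∅ | E=∅ | C=[(if0 5 then 5 else 7) :: (λu. ((λp. ((λq. u) p)) -1)) :: AP] | D=∅]
t=2: [S=∅ | E=∅ | C=[5 :: SEL :: (λu. ((λp. ((λq. u) p)) -1)) :: AP] | D=∅]
t=3: [S=[5] | E=∅ | C=[SEL :: (λu. ((λp. ((λq. u) p)) -1)) :: AP] | D=∅]
t=4: [S=∅ | E=∅ | C=[7 :: (λu. ((λp. ((λq. u) p)) -1)) :: AP] | D=∅]
t=5: [S=[7] | E=∅ | C=[(λu. ((λp. ((λq. u) p)) -1)) :: AP] | D=∅]
t=6: [S=[clo(λu. ((λp. ((λq. u) p)) -1), ∅) :: 7] | E=∅ | C=[AP] | D=∅]
t=7: [S=∅ | E={u↦7} | C=[((λp. ((λq. u) p)) -1)] | D=[(∅, ∅, ∅)]]
t=8: [S=∅ | E={u↦7} | C=[-1 :: (λp. ((λq. u) p)) :: AP] | D=[(∅, ∅, ∅)]]
t=9: [S=[-1] | E={u↦7} | C=[(λp. ((λq. u) p)) :: AP] | D=[(∅, ∅, ∅)]]
t=10: [S=[clo(λp. ((λq. u) p), {u↦7}) :: -1] | E={u↦7} | C=[AP] | D=[(∅, ∅, ∅)]]
t=11: [S=∅ | E={p↦-1, u↦7} | C=[((λq. u) p)] | D=[(∅, {u↦7}, ∅) :: (∅, ∅, ∅)]]
t=12: [S=∅ | E={p↦-1, u↦7} | C=[p :: (λq. u) :: AP] | D=[(∅, {u↦7}, ∅) :: (∅, ∅, ∅)]]
t=13: [S=[-1] | E={p↦-1, u↦7} | C=[(λq. u) :: AP] | D=[(∅, {u↦7}, ∅) :: (∅, ∅, ∅)]]
t=14: [S=[clo(λq. u, {p↦-1, u↦7}) :: -1] | E={p↦-1, u↦7} | C=[AP] | D=[(∅, {u↦7}, ∅) :: (∅, ∅, ∅)]]
t=15: [S=∅ | E={q↦-1, p↦-1, u↦7} | C=[u] | D=[(∅, {p↦-1, u↦7}, ∅) :: (∅, {u↦7}, ∅) :: (∅, ∅, ∅)]]
t=16: [S=[7] | E={q↦-1, p↦-1, u↦7} | C=∅ | D=[(∅, {p↦-1, u↦7}, ∅) :: (∅, {u↦7}, ∅) :: (∅, ∅, ∅)]]
t=17: [S=[7] | E={p↦-1, u↦7} | C=∅ | D=[(∅, {u↦7}, ∅) :: (∅, ∅, ∅)]]
t=18: [S=[7] | E={u↦7} | C=∅ | D=[(∅, ∅, ∅)]]
t=19: [S=[7] | E=∅ | C=∅ | D=∅]
→ final value 7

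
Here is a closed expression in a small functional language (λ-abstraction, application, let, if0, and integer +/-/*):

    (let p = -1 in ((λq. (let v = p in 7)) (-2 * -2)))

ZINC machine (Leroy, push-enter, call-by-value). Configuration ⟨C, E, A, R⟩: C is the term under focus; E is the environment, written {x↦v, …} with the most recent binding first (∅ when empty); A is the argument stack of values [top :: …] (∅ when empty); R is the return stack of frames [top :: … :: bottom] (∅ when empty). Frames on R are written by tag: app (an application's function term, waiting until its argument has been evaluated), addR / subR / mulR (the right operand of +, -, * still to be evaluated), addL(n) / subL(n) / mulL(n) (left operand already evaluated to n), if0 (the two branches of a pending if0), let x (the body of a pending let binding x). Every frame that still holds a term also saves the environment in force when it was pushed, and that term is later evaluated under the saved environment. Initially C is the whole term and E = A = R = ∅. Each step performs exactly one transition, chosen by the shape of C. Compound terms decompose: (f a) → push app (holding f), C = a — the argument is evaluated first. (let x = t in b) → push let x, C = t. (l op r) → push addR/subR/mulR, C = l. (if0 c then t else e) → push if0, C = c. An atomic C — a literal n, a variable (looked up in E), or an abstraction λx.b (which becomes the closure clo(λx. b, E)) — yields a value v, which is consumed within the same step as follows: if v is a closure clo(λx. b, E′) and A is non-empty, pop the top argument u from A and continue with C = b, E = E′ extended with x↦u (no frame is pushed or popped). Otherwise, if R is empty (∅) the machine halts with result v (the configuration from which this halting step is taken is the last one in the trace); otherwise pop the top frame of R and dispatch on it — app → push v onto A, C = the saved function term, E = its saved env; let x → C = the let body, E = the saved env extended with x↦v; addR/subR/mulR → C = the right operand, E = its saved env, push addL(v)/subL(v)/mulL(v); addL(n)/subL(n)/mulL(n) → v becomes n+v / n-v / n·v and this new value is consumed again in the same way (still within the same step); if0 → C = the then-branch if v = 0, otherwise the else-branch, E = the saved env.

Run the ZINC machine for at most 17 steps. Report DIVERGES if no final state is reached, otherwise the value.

step 0: [C=(let p = -1 in ((λq. (let v = p in 7)) (-2 * -2))) | E=∅ | A=∅ | R=∅]
step 1: [C=-1 | E=∅ | A=∅ | R=[let p]]
step 2: [C=((λq. (let v = p in 7)) (-2 * -2)) | E={p↦-1} | A=∅ | R=∅]
step 3: [C=(-2 * -2) | E={p↦-1} | A=∅ | R=[app]]
step 4: [C=-2 | E={p↦-1} | A=∅ | R=[mulR :: app]]
step 5: [C=-2 | E={p↦-1} | A=∅ | R=[mulL(-2) :: app]]
step 6: [C=(λq. (let v = p in 7)) | E={p↦-1} | A=[4] | R=∅]
step 7: [C=(let v = p in 7) | E={q↦4, p↦-1} | A=∅ | R=∅]
step 8: [C=p | E={q↦4, p↦-1} | A=∅ | R=[let v]]
step 9: [C=7 | E={v↦-1, q↦4, p↦-1} | A=∅ | R=∅]
→ final value 7

Answer: 7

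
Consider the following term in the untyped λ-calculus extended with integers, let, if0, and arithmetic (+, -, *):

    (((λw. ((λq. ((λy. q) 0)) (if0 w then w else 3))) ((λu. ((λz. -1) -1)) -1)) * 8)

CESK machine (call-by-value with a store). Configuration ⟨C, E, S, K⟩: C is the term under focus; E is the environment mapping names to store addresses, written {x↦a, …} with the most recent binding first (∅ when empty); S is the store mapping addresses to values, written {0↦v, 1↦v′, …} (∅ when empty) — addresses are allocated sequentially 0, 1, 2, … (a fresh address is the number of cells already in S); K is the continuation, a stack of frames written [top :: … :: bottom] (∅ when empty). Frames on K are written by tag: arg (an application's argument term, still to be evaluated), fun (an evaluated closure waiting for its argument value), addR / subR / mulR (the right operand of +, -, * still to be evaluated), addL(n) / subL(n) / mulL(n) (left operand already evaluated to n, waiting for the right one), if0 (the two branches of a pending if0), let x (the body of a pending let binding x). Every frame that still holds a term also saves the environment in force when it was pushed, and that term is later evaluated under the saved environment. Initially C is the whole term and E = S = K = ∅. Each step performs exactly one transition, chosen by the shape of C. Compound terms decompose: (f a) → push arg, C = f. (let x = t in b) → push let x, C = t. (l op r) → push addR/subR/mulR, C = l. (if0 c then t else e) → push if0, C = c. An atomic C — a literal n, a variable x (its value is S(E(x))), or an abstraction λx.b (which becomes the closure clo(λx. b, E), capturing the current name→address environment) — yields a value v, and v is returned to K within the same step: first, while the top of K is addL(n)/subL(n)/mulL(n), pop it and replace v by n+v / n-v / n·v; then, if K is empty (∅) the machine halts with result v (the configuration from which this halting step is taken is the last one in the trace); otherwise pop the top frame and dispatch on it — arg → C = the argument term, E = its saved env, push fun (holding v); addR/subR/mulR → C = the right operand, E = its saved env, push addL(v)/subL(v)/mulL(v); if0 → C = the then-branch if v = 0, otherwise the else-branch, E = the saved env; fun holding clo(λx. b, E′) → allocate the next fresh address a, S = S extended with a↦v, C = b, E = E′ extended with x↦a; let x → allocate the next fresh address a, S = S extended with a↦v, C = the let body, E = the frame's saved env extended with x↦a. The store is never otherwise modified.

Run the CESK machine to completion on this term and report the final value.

t=0: [C=(((λw. ((λq. ((λy. q) 0)) (if0 w then w else 3))) ((λu. ((λz. -1) -1)) -1)) * 8) | E=∅ | S=∅ | K=∅]
t=1: [C=((λw. ((λq. ((λy. q) 0)) (if0 w then w else 3))) ((λu. ((λz. -1) -1)) -1)) | E=∅ | S=∅ | K=[mulR]]
t=2: [C=(λw. ((λq. ((λy. q) 0)) (if0 w then w else 3))) | E=∅ | S=∅ | K=[arg :: mulR]]
t=3: [C=((λu. ((λz. -1) -1)) -1) | E=∅ | S=∅ | K=[fun :: mulR]]
t=4: [C=(λu. ((λz. -1) -1)) | E=∅ | S=∅ | K=[arg :: fun :: mulR]]
t=5: [C=-1 | E=∅ | S=∅ | K=[fun :: fun :: mulR]]
t=6: [C=((λz. -1) -1) | E={u↦0} | S={0↦-1} | K=[fun :: mulR]]
t=7: [C=(λz. -1) | E={u↦0} | S={0↦-1} | K=[arg :: fun :: mulR]]
t=8: [C=-1 | E={u↦0} | S={0↦-1} | K=[fun :: fun :: mulR]]
t=9: [C=-1 | E={z↦1, u↦0} | S={0↦-1, 1↦-1} | K=[fun :: mulR]]
t=10: [C=((λq. ((λy. q) 0)) (if0 w then w else 3)) | E={w↦2} | S={0↦-1, 1↦-1, 2↦-1} | K=[mulR]]
t=11: [C=(λq. ((λy. q) 0)) | E={w↦2} | S={0↦-1, 1↦-1, 2↦-1} | K=[arg :: mulR]]
t=12: [C=(if0 w then w else 3) | E={w↦2} | S={0↦-1, 1↦-1, 2↦-1} | K=[fun :: mulR]]
t=13: [C=w | E={w↦2} | S={0↦-1, 1↦-1, 2↦-1} | K=[if0 :: fun :: mulR]]
t=14: [C=3 | E={w↦2} | S={0↦-1, 1↦-1, 2↦-1} | K=[fun :: mulR]]
t=15: [C=((λy. q) 0) | E={q↦3, w↦2} | S={0↦-1, 1↦-1, 2↦-1, 3↦3} | K=[mulR]]
t=16: [C=(λy. q) | E={q↦3, w↦2} | S={0↦-1, 1↦-1, 2↦-1, 3↦3} | K=[arg :: mulR]]
t=17: [C=0 | E={q↦3, w↦2} | S={0↦-1, 1↦-1, 2↦-1, 3↦3} | K=[fun :: mulR]]
t=18: [C=q | E={y↦4, q↦3, w↦2} | S={0↦-1, 1↦-1, 2↦-1, 3↦3, 4↦0} | K=[mulR]]
t=19: [C=8 | E=∅ | S={0↦-1, 1↦-1, 2↦-1, 3↦3, 4↦0} | K=[mulL(3)]]
→ final value 24

Answer: 24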